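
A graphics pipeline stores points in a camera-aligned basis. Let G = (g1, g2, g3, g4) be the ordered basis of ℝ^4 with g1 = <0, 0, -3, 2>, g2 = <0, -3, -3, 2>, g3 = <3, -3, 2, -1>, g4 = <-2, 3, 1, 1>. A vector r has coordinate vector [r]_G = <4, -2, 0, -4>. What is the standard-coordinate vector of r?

<8, -6, -10, 0>

r = M [r]_G, where M has columns g1, ..., g4.
Carrying out the matrix-vector product, r = <8, -6, -10, 0>.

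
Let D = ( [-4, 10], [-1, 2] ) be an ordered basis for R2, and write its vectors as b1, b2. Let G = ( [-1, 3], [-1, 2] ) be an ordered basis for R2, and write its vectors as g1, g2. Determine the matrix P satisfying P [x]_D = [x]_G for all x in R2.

[[2, 0], [2, 1]]

Let M have columns bj and N have columns gj. Then for every x, N [x]_G = x = M [x]_D, so P = N^(-1) M.
Since det N = 1, N^(-1) has integer entries; multiplying gives P = [[2, 0], [2, 1]].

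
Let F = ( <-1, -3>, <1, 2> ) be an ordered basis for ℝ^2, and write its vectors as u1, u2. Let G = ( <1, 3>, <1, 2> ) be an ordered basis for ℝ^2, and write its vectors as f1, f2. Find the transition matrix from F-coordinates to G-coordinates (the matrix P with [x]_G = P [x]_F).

[[-1, 0], [0, 1]]

Take x = uj: its F-coordinates are the j-th standard unit vector, so P e_j — column j of P — equals [uj]_G.
u1 = -f1 + 0·f2, giving column 1 = <-1, 0>; repeating for each j gives P = [[-1, 0], [0, 1]].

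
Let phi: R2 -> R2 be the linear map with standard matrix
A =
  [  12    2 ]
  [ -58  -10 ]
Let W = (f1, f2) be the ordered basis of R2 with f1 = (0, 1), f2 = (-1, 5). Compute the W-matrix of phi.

The j-th column of [phi]_W is [phi(fj)]_W.
phi(f1) = A f1 = (2, -10) = 0·f1 - 2f2, so column 1 is (0, -2).
Repeating for f2 and assembling the columns gives [[0, -2], [-2, 2]].

[[0, -2], [-2, 2]]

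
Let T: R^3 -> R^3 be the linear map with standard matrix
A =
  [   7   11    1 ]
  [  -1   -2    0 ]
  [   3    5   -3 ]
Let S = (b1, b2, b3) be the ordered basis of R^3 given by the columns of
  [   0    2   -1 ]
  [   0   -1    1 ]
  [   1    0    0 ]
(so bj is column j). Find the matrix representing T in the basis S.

[[-3, 1, 2], [1, 3, 3], [1, 3, 2]]

Let P have columns b1, ..., b3. Then [T]_S = P^(-1) A P.
Here det P = 1, so P^(-1) is integer; computing A P first and then P^(-1)(A P) gives [[-3, 1, 2], [1, 3, 3], [1, 3, 2]].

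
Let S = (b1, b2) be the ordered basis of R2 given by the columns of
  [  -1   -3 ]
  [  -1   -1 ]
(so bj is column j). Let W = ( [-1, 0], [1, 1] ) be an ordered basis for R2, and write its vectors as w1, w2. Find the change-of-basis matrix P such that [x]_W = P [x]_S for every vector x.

[[0, 2], [-1, -1]]

Take x = bj: its S-coordinates are the j-th standard unit vector, so P e_j — column j of P — equals [bj]_W.
b1 = 0·w1 - w2, giving column 1 = [0, -1]; repeating for each j gives P = [[0, 2], [-1, -1]].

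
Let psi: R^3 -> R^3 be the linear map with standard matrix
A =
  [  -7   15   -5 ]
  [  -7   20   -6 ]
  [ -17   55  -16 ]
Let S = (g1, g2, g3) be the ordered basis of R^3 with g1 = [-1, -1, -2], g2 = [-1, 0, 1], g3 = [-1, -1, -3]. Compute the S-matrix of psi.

With P the matrix whose columns are g1, ..., g3, [psi]_S = P^(-1) A P.
Column by column: psi(g1) = A g1 = [2, -1, -6]; its S-coordinates [0, -3, 1] give column 1.
Continuing for each basis vector yields [psi]_S = [[0, -1, -3], [-3, -1, -2], [1, 0, -2]].

[[0, -1, -3], [-3, -1, -2], [1, 0, -2]]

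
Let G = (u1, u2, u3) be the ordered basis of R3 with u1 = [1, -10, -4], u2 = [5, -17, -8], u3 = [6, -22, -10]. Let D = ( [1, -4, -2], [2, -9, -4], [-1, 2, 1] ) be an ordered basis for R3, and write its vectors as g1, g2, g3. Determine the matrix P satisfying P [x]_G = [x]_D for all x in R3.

[[-1, 1, 0], [2, 1, 2], [2, -2, -2]]

Column j of P is [uj]_D, since P maps G-coordinates to D-coordinates.
Expressing u1 in D: u1 = -g1 + 2g2 + 2g3, so column 1 of P is [-1, 2, 2].
Doing the same for each uj gives P = [[-1, 1, 0], [2, 1, 2], [2, -2, -2]].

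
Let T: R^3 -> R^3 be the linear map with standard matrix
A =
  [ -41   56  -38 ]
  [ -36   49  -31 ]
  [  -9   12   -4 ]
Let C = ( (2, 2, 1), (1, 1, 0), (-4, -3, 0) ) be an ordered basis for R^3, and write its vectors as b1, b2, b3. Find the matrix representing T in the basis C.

With P the matrix whose columns are b1, ..., b3, [T]_C = P^(-1) A P.
Column by column: T(b1) = A b1 = (-8, -5, 2); its C-coordinates (2, 0, 3) give column 1.
Continuing for each basis vector yields [T]_C = [[2, 3, 0], [0, 1, 0], [3, -2, 1]].

[[2, 3, 0], [0, 1, 0], [3, -2, 1]]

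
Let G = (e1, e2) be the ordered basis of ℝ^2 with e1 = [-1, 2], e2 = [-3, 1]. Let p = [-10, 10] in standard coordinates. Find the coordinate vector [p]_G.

[4, 2]

Write p = c_1 e1 + c_2 e2 and solve for the c_i.
System: -c_1 - 3c_2 = -10, 2c_1 + c_2 = 10; solving gives c_1 = 4, c_2 = 2.
Check: 4e1 + 2e2 = [-10, 10].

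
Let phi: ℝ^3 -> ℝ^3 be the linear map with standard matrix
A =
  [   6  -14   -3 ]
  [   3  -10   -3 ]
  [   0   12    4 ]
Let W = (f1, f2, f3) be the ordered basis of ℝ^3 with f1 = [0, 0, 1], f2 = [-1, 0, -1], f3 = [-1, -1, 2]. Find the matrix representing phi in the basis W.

With P the matrix whose columns are f1, ..., f3, [phi]_W = P^(-1) A P.
Column by column: phi(f1) = A f1 = [-3, -3, 4]; its W-coordinates [-2, 0, 3] give column 1.
Continuing for each basis vector yields [phi]_W = [[-2, -1, -3], [0, 3, -1], [3, 0, -1]].

[[-2, -1, -3], [0, 3, -1], [3, 0, -1]]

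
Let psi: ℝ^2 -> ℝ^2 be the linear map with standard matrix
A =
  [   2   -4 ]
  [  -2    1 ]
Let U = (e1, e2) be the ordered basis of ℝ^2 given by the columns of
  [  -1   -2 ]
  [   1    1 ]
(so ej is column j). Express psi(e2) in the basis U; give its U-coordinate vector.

[2, 3]

Column 2 of [psi]_U is the U-coordinate vector of psi(e2).
In standard coordinates psi(e2) = A e2 = [-8, 5].
Converting to U: [-8, 5] = 2e1 + 3e2, so the coordinate vector is [2, 3].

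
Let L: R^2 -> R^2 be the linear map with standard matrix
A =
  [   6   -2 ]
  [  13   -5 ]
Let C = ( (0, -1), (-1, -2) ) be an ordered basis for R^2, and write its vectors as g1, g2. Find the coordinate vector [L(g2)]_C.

Compute L(g2) = A g2 = (-2, -3) in standard coordinates.
Then write this in C-coordinates: solve for y in y_1 g1 + y_2 g2 = (-2, -3).
This gives y = (-1, 2), which is column 2 of [L]_C.

(-1, 2)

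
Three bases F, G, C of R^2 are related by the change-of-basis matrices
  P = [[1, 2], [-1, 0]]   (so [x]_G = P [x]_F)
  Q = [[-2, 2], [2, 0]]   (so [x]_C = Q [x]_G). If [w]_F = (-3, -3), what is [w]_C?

(24, -18)

Apply P to get G-coordinates (-9, 3), then Q to get C-coordinates.
The result is [w]_C = (24, -18).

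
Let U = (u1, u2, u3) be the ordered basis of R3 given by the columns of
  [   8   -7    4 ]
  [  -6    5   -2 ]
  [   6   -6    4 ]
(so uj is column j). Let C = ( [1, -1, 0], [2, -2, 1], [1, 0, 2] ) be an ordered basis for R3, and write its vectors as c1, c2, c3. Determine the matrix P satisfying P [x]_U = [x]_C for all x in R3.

Take x = uj: its U-coordinates are the j-th standard unit vector, so P e_j — column j of P — equals [uj]_C.
u1 = 2c1 + 2c2 + 2c3, giving column 1 = [2, 2, 2]; repeating for each j gives P = [[2, -1, 2], [2, -2, 0], [2, -2, 2]].

[[2, -1, 2], [2, -2, 0], [2, -2, 2]]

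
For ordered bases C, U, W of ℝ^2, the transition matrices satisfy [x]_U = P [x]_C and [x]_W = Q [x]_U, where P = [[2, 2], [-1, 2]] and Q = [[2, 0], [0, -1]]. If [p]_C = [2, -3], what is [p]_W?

Apply P to get U-coordinates [-2, -8], then Q to get W-coordinates.
The result is [p]_W = [-4, 8].

[-4, 8]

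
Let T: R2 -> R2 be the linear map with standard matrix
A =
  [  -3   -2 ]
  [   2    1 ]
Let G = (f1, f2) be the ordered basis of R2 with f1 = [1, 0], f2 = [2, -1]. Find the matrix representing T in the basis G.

[[1, 2], [-2, -3]]

The j-th column of [T]_G is [T(fj)]_G.
T(f1) = A f1 = [-3, 2] = f1 - 2f2, so column 1 is [1, -2].
Repeating for f2 and assembling the columns gives [[1, 2], [-2, -3]].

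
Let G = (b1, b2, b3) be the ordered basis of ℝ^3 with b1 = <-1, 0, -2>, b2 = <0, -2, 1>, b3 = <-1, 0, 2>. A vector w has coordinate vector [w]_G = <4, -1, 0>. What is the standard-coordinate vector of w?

<-4, 2, -9>

w = M [w]_G, where M has columns b1, ..., b3.
Carrying out the matrix-vector product, w = <-4, 2, -9>.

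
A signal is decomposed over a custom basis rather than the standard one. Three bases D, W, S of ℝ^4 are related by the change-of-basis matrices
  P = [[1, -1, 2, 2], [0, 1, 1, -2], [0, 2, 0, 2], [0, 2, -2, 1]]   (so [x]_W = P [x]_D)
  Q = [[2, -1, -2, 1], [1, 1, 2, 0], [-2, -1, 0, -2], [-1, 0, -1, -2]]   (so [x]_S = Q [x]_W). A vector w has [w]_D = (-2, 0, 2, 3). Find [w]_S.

(7, 16, -10, -12)

First [w]_W = P [w]_D = (8, -4, 6, -1).
Then [w]_S = Q [w]_W = (7, 16, -10, -12).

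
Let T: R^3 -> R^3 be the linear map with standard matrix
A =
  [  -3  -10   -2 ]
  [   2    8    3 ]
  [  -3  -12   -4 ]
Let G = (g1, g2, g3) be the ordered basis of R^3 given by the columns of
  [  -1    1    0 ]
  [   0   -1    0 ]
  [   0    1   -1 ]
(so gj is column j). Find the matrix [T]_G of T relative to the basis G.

[[-1, -2, 1], [2, 3, 3], [-1, -2, -1]]

Let P have columns g1, ..., g3. Then [T]_G = P^(-1) A P.
Here det P = -1, so P^(-1) is integer; computing A P first and then P^(-1)(A P) gives [[-1, -2, 1], [2, 3, 3], [-1, -2, -1]].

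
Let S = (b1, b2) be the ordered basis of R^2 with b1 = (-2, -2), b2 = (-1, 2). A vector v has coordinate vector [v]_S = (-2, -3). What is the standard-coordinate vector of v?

By definition v = -2b1 - 3b2.
Summing componentwise gives (7, -2).

(7, -2)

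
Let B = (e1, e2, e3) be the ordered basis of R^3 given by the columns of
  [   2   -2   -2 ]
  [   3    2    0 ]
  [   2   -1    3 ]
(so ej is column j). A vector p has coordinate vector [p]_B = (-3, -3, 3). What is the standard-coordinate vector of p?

By definition p = -3e1 - 3e2 + 3e3.
Summing componentwise gives (-6, -15, 6).

(-6, -15, 6)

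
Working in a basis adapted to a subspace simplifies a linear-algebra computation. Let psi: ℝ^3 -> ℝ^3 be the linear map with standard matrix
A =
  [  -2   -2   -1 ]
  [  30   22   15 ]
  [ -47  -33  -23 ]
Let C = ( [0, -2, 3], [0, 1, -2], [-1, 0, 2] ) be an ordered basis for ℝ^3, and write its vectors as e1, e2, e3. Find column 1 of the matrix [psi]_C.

Compute psi(e1) = A e1 = [1, 1, -3] in standard coordinates.
Then write this in C-coordinates: solve for y in y_1 e1 + ... + y_3 e3 = [1, 1, -3].
This gives y = [-1, -1, -1], which is column 1 of [psi]_C.

[-1, -1, -1]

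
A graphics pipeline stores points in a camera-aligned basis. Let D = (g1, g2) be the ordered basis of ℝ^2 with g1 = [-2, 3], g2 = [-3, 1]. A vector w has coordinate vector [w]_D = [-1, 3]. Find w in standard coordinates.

[-7, 0]

By definition w = -g1 + 3g2.
Summing componentwise gives [-7, 0].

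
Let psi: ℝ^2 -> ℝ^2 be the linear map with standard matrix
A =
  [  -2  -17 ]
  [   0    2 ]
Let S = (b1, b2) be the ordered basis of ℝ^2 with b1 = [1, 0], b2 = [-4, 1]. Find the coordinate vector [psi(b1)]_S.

Column 1 of [psi]_S is the S-coordinate vector of psi(b1).
In standard coordinates psi(b1) = A b1 = [-2, 0].
Converting to S: [-2, 0] = -2b1 + 0·b2, so the coordinate vector is [-2, 0].

[-2, 0]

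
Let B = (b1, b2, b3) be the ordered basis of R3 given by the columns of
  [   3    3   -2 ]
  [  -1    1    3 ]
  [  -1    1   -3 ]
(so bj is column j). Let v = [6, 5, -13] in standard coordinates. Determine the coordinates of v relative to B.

Write v = c_1 b1 + ... + c_3 b3 and solve for the c_i.
Solving this 3x3 system gives c = (4, 0, 3).
Check: 4b1 + 0·b2 + 3b3 = [6, 5, -13].

[4, 0, 3]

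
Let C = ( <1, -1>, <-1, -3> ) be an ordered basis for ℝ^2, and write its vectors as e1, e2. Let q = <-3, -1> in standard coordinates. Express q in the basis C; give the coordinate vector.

We seek scalars with c_1 e1 + c_2 e2 = q; equivalently solve M c = q where the columns of M are e1, e2.
System: c_1 - c_2 = -3, -c_1 - 3c_2 = -1; solving gives c_1 = -2, c_2 = 1.
Check: -2e1 + e2 = <-3, -1>.

<-2, 1>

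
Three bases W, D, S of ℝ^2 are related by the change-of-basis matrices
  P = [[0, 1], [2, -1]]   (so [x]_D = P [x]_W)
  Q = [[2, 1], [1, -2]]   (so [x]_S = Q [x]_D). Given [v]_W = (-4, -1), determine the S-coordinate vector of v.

(-9, 13)

Apply P to get D-coordinates (-1, -7), then Q to get S-coordinates.
The result is [v]_S = (-9, 13).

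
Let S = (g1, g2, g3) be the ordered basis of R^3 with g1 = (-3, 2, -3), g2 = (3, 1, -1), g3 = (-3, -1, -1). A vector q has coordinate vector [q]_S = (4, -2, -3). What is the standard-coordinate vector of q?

(-9, 9, -7)

The coordinates say q = 4g1 - 2g2 - 3g3; adding the scaled basis vectors gives (-9, 9, -7).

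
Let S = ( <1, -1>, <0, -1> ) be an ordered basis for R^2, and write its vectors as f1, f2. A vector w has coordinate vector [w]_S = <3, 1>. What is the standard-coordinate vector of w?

<3, -4>

The coordinates say w = 3f1 + f2; adding the scaled basis vectors gives <3, -4>.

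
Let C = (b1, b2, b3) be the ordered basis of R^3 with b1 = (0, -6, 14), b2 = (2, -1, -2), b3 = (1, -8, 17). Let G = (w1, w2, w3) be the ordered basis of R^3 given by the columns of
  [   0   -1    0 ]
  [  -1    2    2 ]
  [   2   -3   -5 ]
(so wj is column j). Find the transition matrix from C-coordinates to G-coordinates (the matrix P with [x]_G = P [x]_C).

Take x = bj: its C-coordinates are the j-th standard unit vector, so P e_j — column j of P — equals [bj]_G.
b1 = 2w1 + 0·w2 - 2w3, giving column 1 = (2, 0, -2); repeating for each j gives P = [[2, 1, 2], [0, -2, -1], [-2, 2, -2]].

[[2, 1, 2], [0, -2, -1], [-2, 2, -2]]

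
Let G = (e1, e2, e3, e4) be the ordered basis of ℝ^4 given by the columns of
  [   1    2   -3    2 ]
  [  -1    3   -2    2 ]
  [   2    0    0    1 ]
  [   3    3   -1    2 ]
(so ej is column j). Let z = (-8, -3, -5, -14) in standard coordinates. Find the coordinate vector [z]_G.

(-3, -2, 1, 1)

[z]_G is the unique c with M c = z, where M has columns e1, ..., e4.
Row-reducing the augmented matrix [M | z] gives c = (-3, -2, 1, 1).
Check: -3e1 - 2e2 + e3 + e4 = (-8, -3, -5, -14).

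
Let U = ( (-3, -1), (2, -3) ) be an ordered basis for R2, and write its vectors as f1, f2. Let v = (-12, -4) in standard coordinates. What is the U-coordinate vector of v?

We seek scalars with c_1 f1 + c_2 f2 = v; equivalently solve M c = v where the columns of M are f1, f2.
System: -3c_1 + 2c_2 = -12, -c_1 - 3c_2 = -4; solving gives c_1 = 4, c_2 = 0.
Check: 4f1 + 0·f2 = (-12, -4).

(4, 0)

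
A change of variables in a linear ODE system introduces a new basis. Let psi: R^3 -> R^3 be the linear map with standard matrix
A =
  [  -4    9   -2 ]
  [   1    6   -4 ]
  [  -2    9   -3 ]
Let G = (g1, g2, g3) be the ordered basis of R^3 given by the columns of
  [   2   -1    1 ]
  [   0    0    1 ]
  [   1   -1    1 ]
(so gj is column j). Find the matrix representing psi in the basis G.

With P the matrix whose columns are g1, ..., g3, [psi]_G = P^(-1) A P.
Column by column: psi(g1) = A g1 = <-10, -2, -7>; its G-coordinates <-3, 2, -2> give column 1.
Continuing for each basis vector yields [psi]_G = [[-3, 1, -1], [2, -1, -2], [-2, 3, 3]].

[[-3, 1, -1], [2, -1, -2], [-2, 3, 3]]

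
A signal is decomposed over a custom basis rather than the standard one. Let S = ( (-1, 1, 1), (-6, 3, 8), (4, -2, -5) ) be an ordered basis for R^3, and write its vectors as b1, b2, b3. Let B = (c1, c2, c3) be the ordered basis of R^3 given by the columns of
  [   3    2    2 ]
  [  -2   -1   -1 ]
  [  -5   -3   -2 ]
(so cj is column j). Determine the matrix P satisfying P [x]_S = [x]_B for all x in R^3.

[[-1, 0, 0], [2, -2, 1], [-1, -1, 1]]

Take x = bj: its S-coordinates are the j-th standard unit vector, so P e_j — column j of P — equals [bj]_B.
b1 = -c1 + 2c2 - c3, giving column 1 = (-1, 2, -1); repeating for each j gives P = [[-1, 0, 0], [2, -2, 1], [-1, -1, 1]].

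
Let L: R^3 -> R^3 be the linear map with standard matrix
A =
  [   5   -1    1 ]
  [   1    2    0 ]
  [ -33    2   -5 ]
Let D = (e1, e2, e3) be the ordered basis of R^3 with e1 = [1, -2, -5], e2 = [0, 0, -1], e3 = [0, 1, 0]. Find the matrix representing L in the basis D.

Let P have columns e1, ..., e3. Then [L]_D = P^(-1) A P.
Here det P = 1, so P^(-1) is integer; computing A P first and then P^(-1)(A P) gives [[2, -1, -1], [2, 0, 3], [1, -2, 0]].

[[2, -1, -1], [2, 0, 3], [1, -2, 0]]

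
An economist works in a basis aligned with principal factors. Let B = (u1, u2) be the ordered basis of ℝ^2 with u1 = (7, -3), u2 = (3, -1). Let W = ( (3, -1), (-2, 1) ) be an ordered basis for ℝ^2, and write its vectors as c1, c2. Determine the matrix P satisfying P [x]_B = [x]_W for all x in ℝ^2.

[[1, 1], [-2, 0]]

Let M have columns uj and N have columns cj. Then for every x, N [x]_W = x = M [x]_B, so P = N^(-1) M.
Since det N = 1, N^(-1) has integer entries; multiplying gives P = [[1, 1], [-2, 0]].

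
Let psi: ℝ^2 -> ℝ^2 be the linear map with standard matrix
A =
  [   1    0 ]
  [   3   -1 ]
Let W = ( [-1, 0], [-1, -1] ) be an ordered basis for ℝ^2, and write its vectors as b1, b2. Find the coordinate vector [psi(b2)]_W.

Compute psi(b2) = A b2 = [-1, -2] in standard coordinates.
Then write this in W-coordinates: solve for y in y_1 b1 + y_2 b2 = [-1, -2].
This gives y = [-1, 2], which is column 2 of [psi]_W.

[-1, 2]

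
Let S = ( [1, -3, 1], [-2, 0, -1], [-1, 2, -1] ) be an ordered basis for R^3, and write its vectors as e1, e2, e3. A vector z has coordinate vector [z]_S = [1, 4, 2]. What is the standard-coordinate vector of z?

[-9, 1, -5]

z = M [z]_S, where M has columns e1, ..., e3.
Carrying out the matrix-vector product, z = [-9, 1, -5].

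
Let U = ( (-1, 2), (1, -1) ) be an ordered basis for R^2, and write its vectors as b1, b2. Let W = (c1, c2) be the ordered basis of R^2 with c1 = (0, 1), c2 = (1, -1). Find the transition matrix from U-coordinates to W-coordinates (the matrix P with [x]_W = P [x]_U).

[[1, 0], [-1, 1]]

Take x = bj: its U-coordinates are the j-th standard unit vector, so P e_j — column j of P — equals [bj]_W.
b1 = c1 - c2, giving column 1 = (1, -1); repeating for each j gives P = [[1, 0], [-1, 1]].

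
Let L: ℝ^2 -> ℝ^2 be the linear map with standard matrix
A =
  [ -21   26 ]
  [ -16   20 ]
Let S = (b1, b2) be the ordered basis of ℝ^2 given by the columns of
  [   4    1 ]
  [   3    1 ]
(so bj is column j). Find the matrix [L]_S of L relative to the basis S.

[[-2, 1], [2, 1]]

With P the matrix whose columns are b1, b2, [L]_S = P^(-1) A P.
Column by column: L(b1) = A b1 = [-6, -4]; its S-coordinates [-2, 2] give column 1.
Continuing for each basis vector yields [L]_S = [[-2, 1], [2, 1]].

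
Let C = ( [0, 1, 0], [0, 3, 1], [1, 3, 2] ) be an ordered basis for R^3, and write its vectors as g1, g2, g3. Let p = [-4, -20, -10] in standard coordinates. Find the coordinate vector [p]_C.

Write p = c_1 g1 + ... + c_3 g3 and solve for the c_i.
Gaussian elimination on [M | p] yields c = (-2, -2, -4).
Check: -2g1 - 2g2 - 4g3 = [-4, -20, -10].

[-2, -2, -4]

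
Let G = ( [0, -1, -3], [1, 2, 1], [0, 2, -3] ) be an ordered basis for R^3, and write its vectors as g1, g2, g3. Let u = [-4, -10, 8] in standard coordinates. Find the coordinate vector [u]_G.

[u]_G is the unique c with M c = u, where M has columns g1, ..., g3.
Gaussian elimination on [M | u] yields c = (-2, -4, -2).
Check: -2g1 - 4g2 - 2g3 = [-4, -10, 8].

[-2, -4, -2]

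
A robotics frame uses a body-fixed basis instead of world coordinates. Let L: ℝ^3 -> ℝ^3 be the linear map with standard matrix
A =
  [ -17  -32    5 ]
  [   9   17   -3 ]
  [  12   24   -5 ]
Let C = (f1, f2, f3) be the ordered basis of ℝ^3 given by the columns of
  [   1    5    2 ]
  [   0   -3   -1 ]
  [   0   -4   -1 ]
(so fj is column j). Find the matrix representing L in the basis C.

Let P have columns f1, ..., f3. Then [L]_C = P^(-1) A P.
Here det P = -1, so P^(-1) is integer; computing A P first and then P^(-1)(A P) gives [[-2, 1, 0], [-3, -2, -1], [0, 0, -1]].

[[-2, 1, 0], [-3, -2, -1], [0, 0, -1]]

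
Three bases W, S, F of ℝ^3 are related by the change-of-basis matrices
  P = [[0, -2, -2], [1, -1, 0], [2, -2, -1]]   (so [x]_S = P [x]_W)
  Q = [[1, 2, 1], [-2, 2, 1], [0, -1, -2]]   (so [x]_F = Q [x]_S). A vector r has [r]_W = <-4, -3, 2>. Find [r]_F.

<-4, -10, 9>

Apply P to get S-coordinates <2, -1, -4>, then Q to get F-coordinates.
The result is [r]_F = <-4, -10, 9>.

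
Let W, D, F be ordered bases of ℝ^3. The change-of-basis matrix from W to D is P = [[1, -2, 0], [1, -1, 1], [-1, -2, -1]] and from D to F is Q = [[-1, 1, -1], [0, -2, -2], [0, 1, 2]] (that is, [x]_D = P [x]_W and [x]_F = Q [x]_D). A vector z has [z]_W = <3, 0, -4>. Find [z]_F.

<-5, 0, 1>

Composing the changes, [z]_F = Q P [z]_W.
Q P = [[1, 3, 2], [0, 6, 0], [-1, -5, -1]]; applying this to <3, 0, -4> gives <-5, 0, 1>.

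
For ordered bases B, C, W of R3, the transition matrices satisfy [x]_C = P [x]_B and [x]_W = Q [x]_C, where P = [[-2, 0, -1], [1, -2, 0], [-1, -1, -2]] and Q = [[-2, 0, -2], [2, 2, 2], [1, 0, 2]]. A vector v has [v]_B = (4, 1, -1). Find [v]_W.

(20, -16, -13)

Apply P to get C-coordinates (-7, 2, -3), then Q to get W-coordinates.
The result is [v]_W = (20, -16, -13).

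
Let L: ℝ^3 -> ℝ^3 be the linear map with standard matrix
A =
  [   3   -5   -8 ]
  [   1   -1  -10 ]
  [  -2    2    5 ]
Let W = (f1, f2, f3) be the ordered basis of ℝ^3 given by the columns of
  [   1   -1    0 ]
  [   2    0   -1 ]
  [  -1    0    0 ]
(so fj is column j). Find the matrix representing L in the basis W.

[[3, -2, 2], [2, 1, -3], [-3, -3, 3]]

The j-th column of [L]_W is [L(fj)]_W.
L(f1) = A f1 = [1, 9, -3] = 3f1 + 2f2 - 3f3, so column 1 is [3, 2, -3].
Repeating for f2, f3 and assembling the columns gives [[3, -2, 2], [2, 1, -3], [-3, -3, 3]].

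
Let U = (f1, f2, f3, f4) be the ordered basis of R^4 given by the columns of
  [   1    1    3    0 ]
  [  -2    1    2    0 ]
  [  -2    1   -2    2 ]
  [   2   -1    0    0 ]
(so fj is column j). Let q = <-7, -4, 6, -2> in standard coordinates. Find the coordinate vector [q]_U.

<0, 2, -3, -1>

Write q = c_1 f1 + ... + c_4 f4 and solve for the c_i.
Row-reducing the augmented matrix [M | q] gives c = (0, 2, -3, -1).
Check: 0·f1 + 2f2 - 3f3 - f4 = <-7, -4, 6, -2>.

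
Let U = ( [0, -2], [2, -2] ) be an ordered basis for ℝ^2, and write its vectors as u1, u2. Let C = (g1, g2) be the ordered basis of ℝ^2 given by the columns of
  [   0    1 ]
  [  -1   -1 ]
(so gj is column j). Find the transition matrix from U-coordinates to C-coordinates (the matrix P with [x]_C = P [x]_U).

[[2, 0], [0, 2]]

Column j of P is [uj]_C, since P maps U-coordinates to C-coordinates.
Expressing u1 in C: u1 = 2g1 + 0·g2, so column 1 of P is [2, 0].
Doing the same for each uj gives P = [[2, 0], [0, 2]].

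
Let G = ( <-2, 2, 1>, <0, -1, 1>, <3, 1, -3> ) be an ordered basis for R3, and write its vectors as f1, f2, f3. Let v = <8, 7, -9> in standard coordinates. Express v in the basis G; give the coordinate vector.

We seek scalars with c_1 f1 + ... + c_3 f3 = v; equivalently solve M c = v where the columns of M are f1, ..., f3.
Solving this 3x3 system gives c = (2, 1, 4).
Check: 2f1 + f2 + 4f3 = <8, 7, -9>.

<2, 1, 4>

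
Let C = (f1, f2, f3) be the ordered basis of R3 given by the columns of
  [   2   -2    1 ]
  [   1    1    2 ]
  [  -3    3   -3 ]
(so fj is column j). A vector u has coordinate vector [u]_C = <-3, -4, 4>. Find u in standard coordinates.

<6, 1, -15>

By definition u = -3f1 - 4f2 + 4f3.
Summing componentwise gives <6, 1, -15>.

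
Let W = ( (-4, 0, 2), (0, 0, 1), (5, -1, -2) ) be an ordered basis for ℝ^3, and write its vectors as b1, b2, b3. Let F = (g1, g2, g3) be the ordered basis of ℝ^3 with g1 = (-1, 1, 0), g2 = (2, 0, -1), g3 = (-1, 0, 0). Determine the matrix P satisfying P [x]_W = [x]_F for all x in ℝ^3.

Let M have columns bj and N have columns gj. Then for every x, N [x]_F = x = M [x]_W, so P = N^(-1) M.
Since det N = 1, N^(-1) has integer entries; multiplying gives P = [[0, 0, -1], [-2, -1, 2], [0, -2, 0]].

[[0, 0, -1], [-2, -1, 2], [0, -2, 0]]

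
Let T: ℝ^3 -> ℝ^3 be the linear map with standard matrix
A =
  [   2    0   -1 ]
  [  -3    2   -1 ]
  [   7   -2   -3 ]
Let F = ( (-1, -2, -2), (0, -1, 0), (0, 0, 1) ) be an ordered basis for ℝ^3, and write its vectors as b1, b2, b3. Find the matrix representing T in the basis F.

[[0, 0, 1], [-1, 2, -1], [3, 2, -1]]

With P the matrix whose columns are b1, ..., b3, [T]_F = P^(-1) A P.
Column by column: T(b1) = A b1 = (0, 1, 3); its F-coordinates (0, -1, 3) give column 1.
Continuing for each basis vector yields [T]_F = [[0, 0, 1], [-1, 2, -1], [3, 2, -1]].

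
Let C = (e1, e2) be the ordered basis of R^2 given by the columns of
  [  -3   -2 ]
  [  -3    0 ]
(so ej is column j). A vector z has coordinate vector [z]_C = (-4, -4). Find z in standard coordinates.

The coordinates say z = -4e1 - 4e2; adding the scaled basis vectors gives (20, 12).

(20, 12)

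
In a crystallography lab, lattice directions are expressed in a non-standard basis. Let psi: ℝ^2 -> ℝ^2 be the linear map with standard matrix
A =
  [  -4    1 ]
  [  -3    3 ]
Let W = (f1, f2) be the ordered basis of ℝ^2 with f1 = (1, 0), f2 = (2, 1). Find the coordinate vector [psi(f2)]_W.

Column 2 of [psi]_W is the W-coordinate vector of psi(f2).
In standard coordinates psi(f2) = A f2 = (-7, -3).
Converting to W: (-7, -3) = -f1 - 3f2, so the coordinate vector is (-1, -3).

(-1, -3)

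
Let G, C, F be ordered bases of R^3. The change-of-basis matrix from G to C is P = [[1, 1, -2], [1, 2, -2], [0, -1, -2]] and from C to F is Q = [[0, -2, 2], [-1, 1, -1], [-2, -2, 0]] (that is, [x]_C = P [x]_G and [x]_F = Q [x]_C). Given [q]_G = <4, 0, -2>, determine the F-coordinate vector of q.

Composing the changes, [q]_F = Q P [q]_G.
Q P = [[-2, -6, 0], [0, 2, 2], [-4, -6, 8]]; applying this to <4, 0, -2> gives <-8, -4, -32>.

<-8, -4, -32>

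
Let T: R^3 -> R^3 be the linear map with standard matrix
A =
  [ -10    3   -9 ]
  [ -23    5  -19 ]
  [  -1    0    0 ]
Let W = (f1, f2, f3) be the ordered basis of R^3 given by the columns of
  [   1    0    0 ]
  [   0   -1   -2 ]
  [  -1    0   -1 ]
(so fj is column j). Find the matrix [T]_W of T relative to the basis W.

The j-th column of [T]_W is [T(fj)]_W.
T(f1) = A f1 = [-1, -4, -1] = -f1 + 0·f2 + 2f3, so column 1 is [-1, 0, 2].
Repeating for f2, f3 and assembling the columns gives [[-1, -3, 3], [0, -1, -3], [2, 3, -3]].

[[-1, -3, 3], [0, -1, -3], [2, 3, -3]]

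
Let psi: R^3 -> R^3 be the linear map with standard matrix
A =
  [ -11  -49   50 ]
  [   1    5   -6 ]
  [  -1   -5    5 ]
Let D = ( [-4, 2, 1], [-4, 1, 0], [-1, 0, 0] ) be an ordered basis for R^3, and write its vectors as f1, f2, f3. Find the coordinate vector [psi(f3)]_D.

[1, -3, -3]

Column 3 of [psi]_D is the D-coordinate vector of psi(f3).
In standard coordinates psi(f3) = A f3 = [11, -1, 1].
Converting to D: [11, -1, 1] = f1 - 3f2 - 3f3, so the coordinate vector is [1, -3, -3].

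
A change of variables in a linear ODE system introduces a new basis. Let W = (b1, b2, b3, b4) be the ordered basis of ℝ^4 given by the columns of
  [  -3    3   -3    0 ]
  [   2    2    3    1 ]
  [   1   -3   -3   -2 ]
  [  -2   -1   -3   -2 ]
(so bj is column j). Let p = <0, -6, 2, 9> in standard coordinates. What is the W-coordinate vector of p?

<-3, -1, 2, -4>

[p]_W is the unique c with M c = p, where M has columns b1, ..., b4.
Gaussian elimination on [M | p] yields c = (-3, -1, 2, -4).
Check: -3b1 - b2 + 2b3 - 4b4 = <0, -6, 2, 9>.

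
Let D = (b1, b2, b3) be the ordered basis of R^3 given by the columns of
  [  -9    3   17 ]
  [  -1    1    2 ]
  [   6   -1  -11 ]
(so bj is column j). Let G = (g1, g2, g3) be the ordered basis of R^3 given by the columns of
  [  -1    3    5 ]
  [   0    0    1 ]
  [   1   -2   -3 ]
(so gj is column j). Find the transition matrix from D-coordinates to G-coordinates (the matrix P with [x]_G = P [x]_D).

Column j of P is [bj]_G, since P maps D-coordinates to G-coordinates.
Expressing b1 in G: b1 = g1 - g2 - g3, so column 1 of P is [1, -1, -1].
Doing the same for each bj gives P = [[1, 2, -1], [-1, 0, 2], [-1, 1, 2]].

[[1, 2, -1], [-1, 0, 2], [-1, 1, 2]]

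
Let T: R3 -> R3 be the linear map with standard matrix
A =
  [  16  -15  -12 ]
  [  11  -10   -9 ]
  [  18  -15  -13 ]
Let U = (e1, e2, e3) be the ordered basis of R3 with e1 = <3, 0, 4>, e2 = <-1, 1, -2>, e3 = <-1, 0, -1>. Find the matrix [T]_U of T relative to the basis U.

[[-1, -3, -3], [-3, -3, -2], [0, 1, -3]]

The j-th column of [T]_U is [T(ej)]_U.
T(e1) = A e1 = <0, -3, 2> = -e1 - 3e2 + 0·e3, so column 1 is <-1, -3, 0>.
Repeating for e2, e3 and assembling the columns gives [[-1, -3, -3], [-3, -3, -2], [0, 1, -3]].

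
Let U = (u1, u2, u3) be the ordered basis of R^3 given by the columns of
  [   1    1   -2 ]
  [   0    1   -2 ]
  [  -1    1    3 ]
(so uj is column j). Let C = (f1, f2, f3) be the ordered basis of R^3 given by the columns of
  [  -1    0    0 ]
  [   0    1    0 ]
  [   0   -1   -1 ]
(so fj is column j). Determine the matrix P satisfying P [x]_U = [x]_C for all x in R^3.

Column j of P is [uj]_C, since P maps U-coordinates to C-coordinates.
Expressing u1 in C: u1 = -f1 + 0·f2 + f3, so column 1 of P is <-1, 0, 1>.
Doing the same for each uj gives P = [[-1, -1, 2], [0, 1, -2], [1, -2, -1]].

[[-1, -1, 2], [0, 1, -2], [1, -2, -1]]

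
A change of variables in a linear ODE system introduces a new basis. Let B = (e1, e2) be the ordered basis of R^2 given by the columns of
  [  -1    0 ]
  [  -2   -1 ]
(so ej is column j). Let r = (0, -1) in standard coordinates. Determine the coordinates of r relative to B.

(0, 1)

We seek scalars with c_1 e1 + c_2 e2 = r; equivalently solve M c = r where the columns of M are e1, e2.
System: -c_1 + 0c_2 = 0, -2c_1 - c_2 = -1; solving gives c_1 = 0, c_2 = 1.
Check: 0·e1 + e2 = (0, -1).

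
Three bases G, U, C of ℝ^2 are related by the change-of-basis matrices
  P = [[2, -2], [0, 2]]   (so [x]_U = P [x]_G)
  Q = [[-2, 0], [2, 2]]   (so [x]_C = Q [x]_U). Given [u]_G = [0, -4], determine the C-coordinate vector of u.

Apply P to get U-coordinates [8, -8], then Q to get C-coordinates.
The result is [u]_C = [-16, 0].

[-16, 0]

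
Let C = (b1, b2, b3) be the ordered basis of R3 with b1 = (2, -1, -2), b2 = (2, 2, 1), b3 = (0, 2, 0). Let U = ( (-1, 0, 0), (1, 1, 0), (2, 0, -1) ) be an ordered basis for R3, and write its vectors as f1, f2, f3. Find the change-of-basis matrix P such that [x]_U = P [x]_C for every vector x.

Column j of P is [bj]_U, since P maps C-coordinates to U-coordinates.
Expressing b1 in U: b1 = f1 - f2 + 2f3, so column 1 of P is (1, -1, 2).
Doing the same for each bj gives P = [[1, -2, 2], [-1, 2, 2], [2, -1, 0]].

[[1, -2, 2], [-1, 2, 2], [2, -1, 0]]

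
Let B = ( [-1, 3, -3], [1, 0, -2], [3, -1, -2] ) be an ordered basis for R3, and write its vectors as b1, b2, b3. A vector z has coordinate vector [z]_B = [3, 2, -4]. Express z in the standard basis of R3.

By definition z = 3b1 + 2b2 - 4b3.
Summing componentwise gives [-13, 13, -5].

[-13, 13, -5]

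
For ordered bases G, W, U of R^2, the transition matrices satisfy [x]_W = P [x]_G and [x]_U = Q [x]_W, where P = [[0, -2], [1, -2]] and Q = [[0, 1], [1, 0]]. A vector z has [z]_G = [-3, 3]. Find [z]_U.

Composing the changes, [z]_U = Q P [z]_G.
Q P = [[1, -2], [0, -2]]; applying this to [-3, 3] gives [-9, -6].

[-9, -6]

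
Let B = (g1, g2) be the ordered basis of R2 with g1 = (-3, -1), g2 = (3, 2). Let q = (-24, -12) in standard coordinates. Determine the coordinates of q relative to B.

(4, -4)

Write q = c_1 g1 + c_2 g2 and solve for the c_i.
System: -3c_1 + 3c_2 = -24, -c_1 + 2c_2 = -12; solving gives c_1 = 4, c_2 = -4.
Check: 4g1 - 4g2 = (-24, -12).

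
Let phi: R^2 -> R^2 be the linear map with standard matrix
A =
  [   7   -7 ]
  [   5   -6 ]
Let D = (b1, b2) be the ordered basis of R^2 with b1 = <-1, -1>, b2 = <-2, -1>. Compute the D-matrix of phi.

With P the matrix whose columns are b1, b2, [phi]_D = P^(-1) A P.
Column by column: phi(b1) = A b1 = <0, 1>; its D-coordinates <-2, 1> give column 1.
Continuing for each basis vector yields [phi]_D = [[-2, 1], [1, 3]].

[[-2, 1], [1, 3]]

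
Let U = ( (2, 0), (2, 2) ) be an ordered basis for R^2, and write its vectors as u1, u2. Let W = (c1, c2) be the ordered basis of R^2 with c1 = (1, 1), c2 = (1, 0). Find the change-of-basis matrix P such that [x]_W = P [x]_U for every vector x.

Take x = uj: its U-coordinates are the j-th standard unit vector, so P e_j — column j of P — equals [uj]_W.
u1 = 0·c1 + 2c2, giving column 1 = (0, 2); repeating for each j gives P = [[0, 2], [2, 0]].

[[0, 2], [2, 0]]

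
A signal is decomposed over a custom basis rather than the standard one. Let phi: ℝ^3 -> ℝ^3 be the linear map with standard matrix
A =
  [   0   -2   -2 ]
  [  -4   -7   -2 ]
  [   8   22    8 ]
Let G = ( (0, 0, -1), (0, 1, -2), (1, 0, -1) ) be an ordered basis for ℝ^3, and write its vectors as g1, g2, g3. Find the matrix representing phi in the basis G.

The j-th column of [phi]_G is [phi(gj)]_G.
phi(g1) = A g1 = (2, 2, -8) = 2g1 + 2g2 + 2g3, so column 1 is (2, 2, 2).
Repeating for g2, g3 and assembling the columns gives [[2, -2, 2], [2, -3, -2], [2, 2, 2]].

[[2, -2, 2], [2, -3, -2], [2, 2, 2]]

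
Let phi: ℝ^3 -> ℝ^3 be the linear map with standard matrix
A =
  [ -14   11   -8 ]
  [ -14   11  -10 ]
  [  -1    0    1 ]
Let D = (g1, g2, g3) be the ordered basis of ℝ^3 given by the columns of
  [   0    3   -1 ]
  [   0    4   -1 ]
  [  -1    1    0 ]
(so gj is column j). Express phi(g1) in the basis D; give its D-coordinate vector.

Column 1 of [phi]_D is the D-coordinate vector of phi(g1).
In standard coordinates phi(g1) = A g1 = <8, 10, -1>.
Converting to D: <8, 10, -1> = 3g1 + 2g2 - 2g3, so the coordinate vector is <3, 2, -2>.

<3, 2, -2>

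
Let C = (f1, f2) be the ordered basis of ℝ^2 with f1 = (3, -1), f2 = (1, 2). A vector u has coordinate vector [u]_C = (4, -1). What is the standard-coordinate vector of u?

(11, -6)

The coordinates say u = 4f1 - f2; adding the scaled basis vectors gives (11, -6).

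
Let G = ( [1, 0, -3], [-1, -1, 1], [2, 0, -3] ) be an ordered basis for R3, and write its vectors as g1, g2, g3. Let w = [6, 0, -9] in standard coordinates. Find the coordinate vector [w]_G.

[0, 0, 3]

We seek scalars with c_1 g1 + ... + c_3 g3 = w; equivalently solve M c = w where the columns of M are g1, ..., g3.
Solving this 3x3 system gives c = (0, 0, 3).
Check: 0·g1 + 0·g2 + 3g3 = [6, 0, -9].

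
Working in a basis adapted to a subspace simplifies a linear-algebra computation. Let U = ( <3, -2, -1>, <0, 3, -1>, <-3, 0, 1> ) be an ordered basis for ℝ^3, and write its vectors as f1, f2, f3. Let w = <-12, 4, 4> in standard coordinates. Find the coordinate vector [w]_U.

<-2, 0, 2>

We seek scalars with c_1 f1 + ... + c_3 f3 = w; equivalently solve M c = w where the columns of M are f1, ..., f3.
Solving this 3x3 system gives c = (-2, 0, 2).
Check: -2f1 + 0·f2 + 2f3 = <-12, 4, 4>.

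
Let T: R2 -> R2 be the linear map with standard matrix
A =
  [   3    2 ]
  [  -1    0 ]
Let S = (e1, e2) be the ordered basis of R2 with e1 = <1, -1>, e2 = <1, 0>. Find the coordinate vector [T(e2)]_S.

Column 2 of [T]_S is the S-coordinate vector of T(e2).
In standard coordinates T(e2) = A e2 = <3, -1>.
Converting to S: <3, -1> = e1 + 2e2, so the coordinate vector is <1, 2>.

<1, 2>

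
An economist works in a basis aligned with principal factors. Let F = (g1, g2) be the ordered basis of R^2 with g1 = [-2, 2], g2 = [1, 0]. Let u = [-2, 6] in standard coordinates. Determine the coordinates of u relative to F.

[3, 4]

We seek scalars with c_1 g1 + c_2 g2 = u; equivalently solve M c = u where the columns of M are g1, g2.
System: -2c_1 + c_2 = -2, 2c_1 + 0c_2 = 6; solving gives c_1 = 3, c_2 = 4.
Check: 3g1 + 4g2 = [-2, 6].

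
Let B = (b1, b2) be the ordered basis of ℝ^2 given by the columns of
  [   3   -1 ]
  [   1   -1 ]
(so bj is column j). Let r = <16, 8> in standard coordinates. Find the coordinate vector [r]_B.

[r]_B is the unique c with M c = r, where M has columns b1, b2.
System: 3c_1 - c_2 = 16, c_1 - c_2 = 8; solving gives c_1 = 4, c_2 = -4.
Check: 4b1 - 4b2 = <16, 8>.

<4, -4>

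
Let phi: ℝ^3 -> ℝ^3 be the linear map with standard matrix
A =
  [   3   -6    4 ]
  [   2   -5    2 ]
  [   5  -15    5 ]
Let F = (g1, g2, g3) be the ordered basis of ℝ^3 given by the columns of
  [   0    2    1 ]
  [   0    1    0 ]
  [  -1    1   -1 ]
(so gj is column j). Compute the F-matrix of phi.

With P the matrix whose columns are g1, ..., g3, [phi]_F = P^(-1) A P.
Column by column: phi(g1) = A g1 = <-4, -2, -5>; its F-coordinates <3, -2, 0> give column 1.
Continuing for each basis vector yields [phi]_F = [[3, -1, 1], [-2, 1, 0], [0, 2, -1]].

[[3, -1, 1], [-2, 1, 0], [0, 2, -1]]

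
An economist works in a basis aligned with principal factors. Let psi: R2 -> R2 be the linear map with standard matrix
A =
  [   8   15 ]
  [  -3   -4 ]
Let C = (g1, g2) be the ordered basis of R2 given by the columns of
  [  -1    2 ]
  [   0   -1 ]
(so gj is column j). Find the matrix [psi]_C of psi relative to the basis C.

[[2, 3], [-3, 2]]

Let P have columns g1, g2. Then [psi]_C = P^(-1) A P.
Here det P = 1, so P^(-1) is integer; computing A P first and then P^(-1)(A P) gives [[2, 3], [-3, 2]].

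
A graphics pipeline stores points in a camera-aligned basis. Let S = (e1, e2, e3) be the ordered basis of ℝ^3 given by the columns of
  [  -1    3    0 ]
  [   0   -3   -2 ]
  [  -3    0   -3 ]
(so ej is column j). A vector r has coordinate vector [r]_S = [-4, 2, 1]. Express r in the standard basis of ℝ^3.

[10, -8, 9]

The coordinates say r = -4e1 + 2e2 + e3; adding the scaled basis vectors gives [10, -8, 9].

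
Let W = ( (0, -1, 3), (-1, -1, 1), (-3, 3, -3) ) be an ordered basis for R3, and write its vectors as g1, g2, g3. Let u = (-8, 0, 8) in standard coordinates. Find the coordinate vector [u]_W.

(4, 2, 2)

[u]_W is the unique c with M c = u, where M has columns g1, ..., g3.
Solving this 3x3 system gives c = (4, 2, 2).
Check: 4g1 + 2g2 + 2g3 = (-8, 0, 8).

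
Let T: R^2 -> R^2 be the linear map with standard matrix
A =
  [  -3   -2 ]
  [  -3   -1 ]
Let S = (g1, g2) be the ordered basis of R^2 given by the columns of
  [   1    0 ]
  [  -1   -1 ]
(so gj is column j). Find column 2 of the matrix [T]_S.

<2, -3>

Compute T(g2) = A g2 = <2, 1> in standard coordinates.
Then write this in S-coordinates: solve for y in y_1 g1 + y_2 g2 = <2, 1>.
This gives y = <2, -3>, which is column 2 of [T]_S.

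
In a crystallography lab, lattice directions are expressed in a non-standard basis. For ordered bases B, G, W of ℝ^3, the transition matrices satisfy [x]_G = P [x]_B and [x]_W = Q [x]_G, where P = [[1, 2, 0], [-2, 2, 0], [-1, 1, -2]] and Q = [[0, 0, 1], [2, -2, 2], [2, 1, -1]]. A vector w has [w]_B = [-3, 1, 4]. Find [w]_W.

[-4, -26, 10]

Composing the changes, [w]_W = Q P [w]_B.
Q P = [[-1, 1, -2], [4, 2, -4], [1, 5, 2]]; applying this to [-3, 1, 4] gives [-4, -26, 10].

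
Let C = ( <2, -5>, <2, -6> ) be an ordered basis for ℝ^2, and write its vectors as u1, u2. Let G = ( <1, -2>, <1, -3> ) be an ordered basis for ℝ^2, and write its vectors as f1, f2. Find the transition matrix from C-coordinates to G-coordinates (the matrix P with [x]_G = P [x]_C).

[[1, 0], [1, 2]]

Take x = uj: its C-coordinates are the j-th standard unit vector, so P e_j — column j of P — equals [uj]_G.
u1 = f1 + f2, giving column 1 = <1, 1>; repeating for each j gives P = [[1, 0], [1, 2]].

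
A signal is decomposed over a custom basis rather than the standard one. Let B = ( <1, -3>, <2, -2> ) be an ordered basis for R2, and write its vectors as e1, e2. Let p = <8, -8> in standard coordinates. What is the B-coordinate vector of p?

Write p = c_1 e1 + c_2 e2 and solve for the c_i.
System: c_1 + 2c_2 = 8, -3c_1 - 2c_2 = -8; solving gives c_1 = 0, c_2 = 4.
Check: 0·e1 + 4e2 = <8, -8>.

<0, 4>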